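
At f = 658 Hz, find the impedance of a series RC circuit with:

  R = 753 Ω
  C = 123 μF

Step 1 — Angular frequency: ω = 2π·f = 2π·658 = 4134 rad/s.
Step 2 — Component impedances:
  R: Z = R = 753 Ω
  C: Z = 1/(jωC) = -j/(ω·C) = 0 - j1.966 Ω
Step 3 — Series combination: Z_total = R + C = 753 - j1.966 Ω = 753∠-0.1° Ω.

Z = 753 - j1.966 Ω = 753∠-0.1° Ω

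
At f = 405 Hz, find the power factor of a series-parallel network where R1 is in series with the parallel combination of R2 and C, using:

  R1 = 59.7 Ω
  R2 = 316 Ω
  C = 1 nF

Step 1 — Angular frequency: ω = 2π·f = 2π·405 = 2545 rad/s.
Step 2 — Component impedances:
  R1: Z = R = 59.7 Ω
  R2: Z = R = 316 Ω
  C: Z = 1/(jωC) = -j/(ω·C) = 0 - j3.93e+05 Ω
Step 3 — Parallel branch: R2 || C = 1/(1/R2 + 1/C) = 316 - j0.2541 Ω.
Step 4 — Series with R1: Z_total = R1 + (R2 || C) = 375.7 - j0.2541 Ω = 375.7∠-0.0° Ω.
Step 5 — Power factor: PF = cos(φ) = Re(Z)/|Z| = 375.7/375.7 = 1.
Step 6 — Type: Im(Z) = -0.2541 ⇒ leading (phase φ = -0.0°).

PF = 1 (leading, φ = -0.0°)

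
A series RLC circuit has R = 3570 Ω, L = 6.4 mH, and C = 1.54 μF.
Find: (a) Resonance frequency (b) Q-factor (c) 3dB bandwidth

Step 1 — Resonance: ω₀ = 1/√(LC) = 1/√(0.0064·1.54e-06) = 1.007e+04 rad/s.
Step 2 — f₀ = ω₀/(2π) = 1603 Hz.
Step 3 — Series Q: Q = ω₀L/R = 1.007e+04·0.0064/3570 = 0.01806.
Step 4 — Bandwidth: Δω = ω₀/Q = 5.578e+05 rad/s; BW = Δω/(2π) = 8.878e+04 Hz.

(a) f₀ = 1603 Hz  (b) Q = 0.01806  (c) BW = 8.878e+04 Hz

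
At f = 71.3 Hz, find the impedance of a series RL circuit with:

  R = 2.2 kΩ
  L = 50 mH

Step 1 — Angular frequency: ω = 2π·f = 2π·71.3 = 448 rad/s.
Step 2 — Component impedances:
  R: Z = R = 2200 Ω
  L: Z = jωL = j·448·0.05 = 0 + j22.4 Ω
Step 3 — Series combination: Z_total = R + L = 2200 + j22.4 Ω = 2200∠0.6° Ω.

Z = 2200 + j22.4 Ω = 2200∠0.6° Ω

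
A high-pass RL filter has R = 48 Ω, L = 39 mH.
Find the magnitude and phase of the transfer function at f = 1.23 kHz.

Step 1 — Angular frequency: ω = 2π·1230 = 7728 rad/s.
Step 2 — Transfer function: H(jω) = jωL/(R + jωL).
Step 3 — Numerator jωL = j·301.4; denominator R + jωL = 48 + j301.4.
Step 4 — H = 0.9753 + j0.1553.
Step 5 — Magnitude: |H| = 0.9876 (-0.1 dB); phase: φ = 9.0°.

|H| = 0.9876 (-0.1 dB), φ = 9.0°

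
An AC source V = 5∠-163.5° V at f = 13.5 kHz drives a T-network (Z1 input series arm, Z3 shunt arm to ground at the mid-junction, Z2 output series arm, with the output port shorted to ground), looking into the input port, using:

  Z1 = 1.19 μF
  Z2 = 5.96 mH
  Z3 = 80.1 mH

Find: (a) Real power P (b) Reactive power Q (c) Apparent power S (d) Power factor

Step 1 — Angular frequency: ω = 2π·f = 2π·1.35e+04 = 8.482e+04 rad/s.
Step 2 — Component impedances:
  Z1: Z = 1/(jωC) = -j/(ω·C) = 0 - j9.907 Ω
  Z2: Z = jωL = j·8.482e+04·0.00596 = 0 + j505.5 Ω
  Z3: Z = jωL = j·8.482e+04·0.0801 = 0 + j6794 Ω
Step 3 — With the output port shorted to ground, the output series arm Z2 runs from the junction to ground; the shunt arm Z3 also runs from the junction to ground. They appear in parallel: Z3 || Z2 = 0 + j470.5 Ω.
Step 4 — Series with input arm Z1: Z_in = Z1 + (Z3 || Z2) = 0 + j460.6 Ω = 460.6∠90.0° Ω.
Step 5 — Source phasor: V = 5∠-163.5° V = -4.794 - j1.42 V.
Step 6 — Current: I = V / Z = -0.003083 + j0.01041 A = 0.01085∠106.5° A.
Step 7 — Complex power: S = V·I* = 0 + j0.05427 VA.
Step 8 — Real power: P = Re(S) = 0 W.
Step 9 — Reactive power: Q = Im(S) = 0.05427 VAR.
Step 10 — Apparent power: |S| = 0.05427 VA.
Step 11 — Power factor: PF = P/|S| = 0 (lagging).

(a) P = 0 W  (b) Q = 0.05427 VAR  (c) S = 0.05427 VA  (d) PF = 0 (lagging)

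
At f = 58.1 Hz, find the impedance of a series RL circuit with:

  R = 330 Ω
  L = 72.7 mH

Step 1 — Angular frequency: ω = 2π·f = 2π·58.1 = 365.1 rad/s.
Step 2 — Component impedances:
  R: Z = R = 330 Ω
  L: Z = jωL = j·365.1·0.0727 = 0 + j26.54 Ω
Step 3 — Series combination: Z_total = R + L = 330 + j26.54 Ω = 331.1∠4.6° Ω.

Z = 330 + j26.54 Ω = 331.1∠4.6° Ω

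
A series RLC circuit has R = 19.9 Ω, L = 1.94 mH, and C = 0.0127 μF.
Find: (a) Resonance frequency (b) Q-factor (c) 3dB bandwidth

Step 1 — Resonance: ω₀ = 1/√(LC) = 1/√(0.00194·1.27e-08) = 2.015e+05 rad/s.
Step 2 — f₀ = ω₀/(2π) = 3.206e+04 Hz.
Step 3 — Series Q: Q = ω₀L/R = 2.015e+05·0.00194/19.9 = 19.64.
Step 4 — Bandwidth: Δω = ω₀/Q = 1.026e+04 rad/s; BW = Δω/(2π) = 1633 Hz.

(a) f₀ = 3.206e+04 Hz  (b) Q = 19.64  (c) BW = 1633 Hz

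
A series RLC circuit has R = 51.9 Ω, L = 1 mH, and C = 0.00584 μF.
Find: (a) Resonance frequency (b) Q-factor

Step 1 — Resonance condition Im(Z)=0 gives ω₀ = 1/√(LC).
Step 2 — ω₀ = 1/√(0.001·5.84e-09) = 4.138e+05 rad/s.
Step 3 — f₀ = ω₀/(2π) = 6.586e+04 Hz.
Step 4 — Series Q: Q = ω₀L/R = 4.138e+05·0.001/51.9 = 7.973.

(a) f₀ = 6.586e+04 Hz  (b) Q = 7.973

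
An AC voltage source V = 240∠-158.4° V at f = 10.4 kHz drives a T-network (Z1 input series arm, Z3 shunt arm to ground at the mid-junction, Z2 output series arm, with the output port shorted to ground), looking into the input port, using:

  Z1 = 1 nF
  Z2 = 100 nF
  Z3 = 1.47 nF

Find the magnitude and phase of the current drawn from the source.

Step 1 — Angular frequency: ω = 2π·f = 2π·1.04e+04 = 6.535e+04 rad/s.
Step 2 — Component impedances:
  Z1: Z = 1/(jωC) = -j/(ω·C) = 0 - j1.53e+04 Ω
  Z2: Z = 1/(jωC) = -j/(ω·C) = 0 - j153 Ω
  Z3: Z = 1/(jωC) = -j/(ω·C) = 0 - j1.041e+04 Ω
Step 3 — With the output port shorted to ground, the output series arm Z2 runs from the junction to ground; the shunt arm Z3 also runs from the junction to ground. They appear in parallel: Z3 || Z2 = 0 - j150.8 Ω.
Step 4 — Series with input arm Z1: Z_in = Z1 + (Z3 || Z2) = 0 - j1.545e+04 Ω = 1.545e+04∠-90.0° Ω.
Step 5 — Source phasor: V = 240∠-158.4° V = -223.1 - j88.35 V.
Step 6 — Ohm's law: I = V / Z_total = (-223.1 - j88.35) / (0 - j1.545e+04) = 0.005717 - j0.01444 A.
Step 7 — Convert to polar: |I| = 0.01553 A, ∠I = -68.4°.

I = 0.01553∠-68.4° A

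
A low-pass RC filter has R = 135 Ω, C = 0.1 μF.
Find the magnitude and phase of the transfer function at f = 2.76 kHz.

Step 1 — Angular frequency: ω = 2π·2760 = 1.734e+04 rad/s.
Step 2 — Transfer function: H(jω) = 1/(1 + jωRC).
Step 3 — Denominator: 1 + jωRC = 1 + j·1.734e+04·135·1e-07 = 1 + j0.2341.
Step 4 — H = 0.948 - j0.2219.
Step 5 — Magnitude: |H| = 0.9737 (-0.2 dB); phase: φ = -13.2°.

|H| = 0.9737 (-0.2 dB), φ = -13.2°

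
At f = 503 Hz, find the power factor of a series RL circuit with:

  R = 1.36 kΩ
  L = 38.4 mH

Step 1 — Angular frequency: ω = 2π·f = 2π·503 = 3160 rad/s.
Step 2 — Component impedances:
  R: Z = R = 1360 Ω
  L: Z = jωL = j·3160·0.0384 = 0 + j121.4 Ω
Step 3 — Series combination: Z_total = R + L = 1360 + j121.4 Ω = 1365∠5.1° Ω.
Step 4 — Power factor: PF = cos(φ) = Re(Z)/|Z| = 1360/1365.4 = 0.996.
Step 5 — Type: Im(Z) = 121.4 ⇒ lagging (phase φ = 5.1°).

PF = 0.996 (lagging, φ = 5.1°)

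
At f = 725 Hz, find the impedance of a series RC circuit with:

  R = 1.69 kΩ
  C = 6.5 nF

Step 1 — Angular frequency: ω = 2π·f = 2π·725 = 4555 rad/s.
Step 2 — Component impedances:
  R: Z = R = 1690 Ω
  C: Z = 1/(jωC) = -j/(ω·C) = 0 - j3.377e+04 Ω
Step 3 — Series combination: Z_total = R + C = 1690 - j3.377e+04 Ω = 3.382e+04∠-87.1° Ω.

Z = 1690 - j3.377e+04 Ω = 3.382e+04∠-87.1° Ω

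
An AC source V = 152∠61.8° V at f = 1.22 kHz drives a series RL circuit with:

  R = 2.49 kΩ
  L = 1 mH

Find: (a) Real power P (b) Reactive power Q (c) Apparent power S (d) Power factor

Step 1 — Angular frequency: ω = 2π·f = 2π·1220 = 7665 rad/s.
Step 2 — Component impedances:
  R: Z = R = 2490 Ω
  L: Z = jωL = j·7665·0.001 = 0 + j7.665 Ω
Step 3 — Series combination: Z_total = R + L = 2490 + j7.665 Ω = 2490∠0.2° Ω.
Step 4 — Source phasor: V = 152∠61.8° V = 71.83 + j134 V.
Step 5 — Current: I = V / Z = 0.02901 + j0.05371 A = 0.06104∠61.6° A.
Step 6 — Complex power: S = V·I* = 9.279 + j0.02856 VA.
Step 7 — Real power: P = Re(S) = 9.279 W.
Step 8 — Reactive power: Q = Im(S) = 0.02856 VAR.
Step 9 — Apparent power: |S| = 9.279 VA.
Step 10 — Power factor: PF = P/|S| = 1 (lagging).

(a) P = 9.279 W  (b) Q = 0.02856 VAR  (c) S = 9.279 VA  (d) PF = 1 (lagging)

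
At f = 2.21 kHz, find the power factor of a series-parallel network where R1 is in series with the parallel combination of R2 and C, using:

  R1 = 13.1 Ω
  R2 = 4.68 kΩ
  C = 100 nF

Step 1 — Angular frequency: ω = 2π·f = 2π·2210 = 1.389e+04 rad/s.
Step 2 — Component impedances:
  R1: Z = R = 13.1 Ω
  R2: Z = R = 4680 Ω
  C: Z = 1/(jωC) = -j/(ω·C) = 0 - j720.2 Ω
Step 3 — Parallel branch: R2 || C = 1/(1/R2 + 1/C) = 108.3 - j703.5 Ω.
Step 4 — Series with R1: Z_total = R1 + (R2 || C) = 121.4 - j703.5 Ω = 713.9∠-80.2° Ω.
Step 5 — Power factor: PF = cos(φ) = Re(Z)/|Z| = 121.35/713.89 = 0.17.
Step 6 — Type: Im(Z) = -703.5 ⇒ leading (phase φ = -80.2°).

PF = 0.17 (leading, φ = -80.2°)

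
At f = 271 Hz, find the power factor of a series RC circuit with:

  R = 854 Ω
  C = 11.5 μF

Step 1 — Angular frequency: ω = 2π·f = 2π·271 = 1703 rad/s.
Step 2 — Component impedances:
  R: Z = R = 854 Ω
  C: Z = 1/(jωC) = -j/(ω·C) = 0 - j51.07 Ω
Step 3 — Series combination: Z_total = R + C = 854 - j51.07 Ω = 855.5∠-3.4° Ω.
Step 4 — Power factor: PF = cos(φ) = Re(Z)/|Z| = 854/855.5 = 0.9982.
Step 5 — Type: Im(Z) = -51.07 ⇒ leading (phase φ = -3.4°).

PF = 0.9982 (leading, φ = -3.4°)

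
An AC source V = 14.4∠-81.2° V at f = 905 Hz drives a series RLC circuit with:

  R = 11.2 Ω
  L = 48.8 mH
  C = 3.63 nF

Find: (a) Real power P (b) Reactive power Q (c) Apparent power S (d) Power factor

Step 1 — Angular frequency: ω = 2π·f = 2π·905 = 5686 rad/s.
Step 2 — Component impedances:
  R: Z = R = 11.2 Ω
  L: Z = jωL = j·5686·0.0488 = 0 + j277.5 Ω
  C: Z = 1/(jωC) = -j/(ω·C) = 0 - j4.845e+04 Ω
Step 3 — Series combination: Z_total = R + L + C = 11.2 - j4.817e+04 Ω = 4.817e+04∠-90.0° Ω.
Step 4 — Source phasor: V = 14.4∠-81.2° V = 2.203 - j14.23 V.
Step 5 — Current: I = V / Z = 0.0002954 + j4.567e-05 A = 0.0002989∠8.8° A.
Step 6 — Complex power: S = V·I* = 1.001e-06 - j0.004305 VA.
Step 7 — Real power: P = Re(S) = 1.001e-06 W.
Step 8 — Reactive power: Q = Im(S) = -0.004305 VAR.
Step 9 — Apparent power: |S| = 0.004305 VA.
Step 10 — Power factor: PF = P/|S| = 0.0002325 (leading).

(a) P = 1.001e-06 W  (b) Q = -0.004305 VAR  (c) S = 0.004305 VA  (d) PF = 0.0002325 (leading)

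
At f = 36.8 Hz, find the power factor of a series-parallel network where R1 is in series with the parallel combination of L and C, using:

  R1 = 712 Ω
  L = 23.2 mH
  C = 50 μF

Step 1 — Angular frequency: ω = 2π·f = 2π·36.8 = 231.2 rad/s.
Step 2 — Component impedances:
  R1: Z = R = 712 Ω
  L: Z = jωL = j·231.2·0.0232 = 0 + j5.364 Ω
  C: Z = 1/(jωC) = -j/(ω·C) = 0 - j86.5 Ω
Step 3 — Parallel branch: L || C = 1/(1/L + 1/C) = 0 + j5.719 Ω.
Step 4 — Series with R1: Z_total = R1 + (L || C) = 712 + j5.719 Ω = 712∠0.5° Ω.
Step 5 — Power factor: PF = cos(φ) = Re(Z)/|Z| = 712/712 = 1.
Step 6 — Type: Im(Z) = 5.719 ⇒ lagging (phase φ = 0.5°).

PF = 1 (lagging, φ = 0.5°)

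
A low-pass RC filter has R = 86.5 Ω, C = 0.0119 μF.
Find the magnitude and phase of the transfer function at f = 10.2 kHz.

Step 1 — Angular frequency: ω = 2π·1.02e+04 = 6.409e+04 rad/s.
Step 2 — Transfer function: H(jω) = 1/(1 + jωRC).
Step 3 — Denominator: 1 + jωRC = 1 + j·6.409e+04·86.5·1.19e-08 = 1 + j0.06597.
Step 4 — H = 0.9957 - j0.06568.
Step 5 — Magnitude: |H| = 0.9978 (-0.0 dB); phase: φ = -3.8°.

|H| = 0.9978 (-0.0 dB), φ = -3.8°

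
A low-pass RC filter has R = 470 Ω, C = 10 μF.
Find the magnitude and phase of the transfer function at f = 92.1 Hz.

Step 1 — Angular frequency: ω = 2π·92.1 = 578.7 rad/s.
Step 2 — Transfer function: H(jω) = 1/(1 + jωRC).
Step 3 — Denominator: 1 + jωRC = 1 + j·578.7·470·1e-05 = 1 + j2.72.
Step 4 — H = 0.1191 - j0.3239.
Step 5 — Magnitude: |H| = 0.3451 (-9.2 dB); phase: φ = -69.8°.

|H| = 0.3451 (-9.2 dB), φ = -69.8°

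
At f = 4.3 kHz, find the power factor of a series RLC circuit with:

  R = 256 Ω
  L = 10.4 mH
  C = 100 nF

Step 1 — Angular frequency: ω = 2π·f = 2π·4300 = 2.702e+04 rad/s.
Step 2 — Component impedances:
  R: Z = R = 256 Ω
  L: Z = jωL = j·2.702e+04·0.0104 = 0 + j281 Ω
  C: Z = 1/(jωC) = -j/(ω·C) = 0 - j370.1 Ω
Step 3 — Series combination: Z_total = R + L + C = 256 - j89.14 Ω = 271.1∠-19.2° Ω.
Step 4 — Power factor: PF = cos(φ) = Re(Z)/|Z| = 256/271.08 = 0.9444.
Step 5 — Type: Im(Z) = -89.14 ⇒ leading (phase φ = -19.2°).

PF = 0.9444 (leading, φ = -19.2°)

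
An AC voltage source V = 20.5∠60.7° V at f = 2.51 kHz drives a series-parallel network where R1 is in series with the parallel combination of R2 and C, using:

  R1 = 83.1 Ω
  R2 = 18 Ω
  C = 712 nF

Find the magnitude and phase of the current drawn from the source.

Step 1 — Angular frequency: ω = 2π·f = 2π·2510 = 1.577e+04 rad/s.
Step 2 — Component impedances:
  R1: Z = R = 83.1 Ω
  R2: Z = R = 18 Ω
  C: Z = 1/(jωC) = -j/(ω·C) = 0 - j89.06 Ω
Step 3 — Parallel branch: R2 || C = 1/(1/R2 + 1/C) = 17.29 - j3.495 Ω.
Step 4 — Series with R1: Z_total = R1 + (R2 || C) = 100.4 - j3.495 Ω = 100.5∠-2.0° Ω.
Step 5 — Source phasor: V = 20.5∠60.7° V = 10.03 + j17.88 V.
Step 6 — Ohm's law: I = V / Z_total = (10.03 + j17.88) / (100.4 - j3.495) = 0.09362 + j0.1813 A.
Step 7 — Convert to polar: |I| = 0.2041 A, ∠I = 62.7°.

I = 0.2041∠62.7° A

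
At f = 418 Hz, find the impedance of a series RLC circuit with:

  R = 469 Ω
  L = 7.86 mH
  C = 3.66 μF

Step 1 — Angular frequency: ω = 2π·f = 2π·418 = 2626 rad/s.
Step 2 — Component impedances:
  R: Z = R = 469 Ω
  L: Z = jωL = j·2626·0.00786 = 0 + j20.64 Ω
  C: Z = 1/(jωC) = -j/(ω·C) = 0 - j104 Ω
Step 3 — Series combination: Z_total = R + L + C = 469 - j83.39 Ω = 476.4∠-10.1° Ω.

Z = 469 - j83.39 Ω = 476.4∠-10.1° Ω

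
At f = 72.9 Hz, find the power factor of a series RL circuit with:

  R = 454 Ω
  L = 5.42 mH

Step 1 — Angular frequency: ω = 2π·f = 2π·72.9 = 458 rad/s.
Step 2 — Component impedances:
  R: Z = R = 454 Ω
  L: Z = jωL = j·458·0.00542 = 0 + j2.483 Ω
Step 3 — Series combination: Z_total = R + L = 454 + j2.483 Ω = 454∠0.3° Ω.
Step 4 — Power factor: PF = cos(φ) = Re(Z)/|Z| = 454/454 = 1.
Step 5 — Type: Im(Z) = 2.483 ⇒ lagging (phase φ = 0.3°).

PF = 1 (lagging, φ = 0.3°)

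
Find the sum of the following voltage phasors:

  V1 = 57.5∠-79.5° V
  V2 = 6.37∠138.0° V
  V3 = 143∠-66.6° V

Step 1 — Convert each phasor to rectangular form:
  V1 = 57.5·(cos(-79.5°) + j·sin(-79.5°)) = 10.48 - j56.54 V
  V2 = 6.37·(cos(138.0°) + j·sin(138.0°)) = -4.734 + j4.262 V
  V3 = 143·(cos(-66.6°) + j·sin(-66.6°)) = 56.79 - j131.2 V
Step 2 — Sum components: V_total = 62.54 - j183.5 V.
Step 3 — Convert to polar: |V_total| = 193.9 V, ∠V_total = -71.2°.

V_total = 193.9∠-71.2° V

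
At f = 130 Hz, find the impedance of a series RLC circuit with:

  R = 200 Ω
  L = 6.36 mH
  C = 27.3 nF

Step 1 — Angular frequency: ω = 2π·f = 2π·130 = 816.8 rad/s.
Step 2 — Component impedances:
  R: Z = R = 200 Ω
  L: Z = jωL = j·816.8·0.00636 = 0 + j5.195 Ω
  C: Z = 1/(jωC) = -j/(ω·C) = 0 - j4.485e+04 Ω
Step 3 — Series combination: Z_total = R + L + C = 200 - j4.484e+04 Ω = 4.484e+04∠-89.7° Ω.

Z = 200 - j4.484e+04 Ω = 4.484e+04∠-89.7° Ω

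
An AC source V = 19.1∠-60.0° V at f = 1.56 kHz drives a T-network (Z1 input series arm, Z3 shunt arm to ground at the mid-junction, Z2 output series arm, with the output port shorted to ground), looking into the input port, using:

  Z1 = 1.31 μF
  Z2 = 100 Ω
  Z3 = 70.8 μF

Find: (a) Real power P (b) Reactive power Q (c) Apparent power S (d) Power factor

Step 1 — Angular frequency: ω = 2π·f = 2π·1560 = 9802 rad/s.
Step 2 — Component impedances:
  Z1: Z = 1/(jωC) = -j/(ω·C) = 0 - j77.88 Ω
  Z2: Z = R = 100 Ω
  Z3: Z = 1/(jωC) = -j/(ω·C) = 0 - j1.441 Ω
Step 3 — With the output port shorted to ground, the output series arm Z2 runs from the junction to ground; the shunt arm Z3 also runs from the junction to ground. They appear in parallel: Z3 || Z2 = 0.02076 - j1.441 Ω.
Step 4 — Series with input arm Z1: Z_in = Z1 + (Z3 || Z2) = 0.02076 - j79.32 Ω = 79.32∠-90.0° Ω.
Step 5 — Source phasor: V = 19.1∠-60.0° V = 9.55 - j16.54 V.
Step 6 — Current: I = V / Z = 0.2086 + j0.1203 A = 0.2408∠30.0° A.
Step 7 — Complex power: S = V·I* = 0.001204 - j4.599 VA.
Step 8 — Real power: P = Re(S) = 0.001204 W.
Step 9 — Reactive power: Q = Im(S) = -4.599 VAR.
Step 10 — Apparent power: |S| = 4.599 VA.
Step 11 — Power factor: PF = P/|S| = 0.0002617 (leading).

(a) P = 0.001204 W  (b) Q = -4.599 VAR  (c) S = 4.599 VA  (d) PF = 0.0002617 (leading)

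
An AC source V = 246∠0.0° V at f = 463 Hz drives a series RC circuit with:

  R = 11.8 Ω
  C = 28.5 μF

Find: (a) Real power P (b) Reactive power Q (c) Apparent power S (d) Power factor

Step 1 — Angular frequency: ω = 2π·f = 2π·463 = 2909 rad/s.
Step 2 — Component impedances:
  R: Z = R = 11.8 Ω
  C: Z = 1/(jωC) = -j/(ω·C) = 0 - j12.06 Ω
Step 3 — Series combination: Z_total = R + C = 11.8 - j12.06 Ω = 16.87∠-45.6° Ω.
Step 4 — Source phasor: V = 246∠0.0° V = 246 V.
Step 5 — Current: I = V / Z = 10.2 + j10.42 A = 14.58∠45.6° A.
Step 6 — Complex power: S = V·I* = 2508 - j2564 VA.
Step 7 — Real power: P = Re(S) = 2508 W.
Step 8 — Reactive power: Q = Im(S) = -2564 VAR.
Step 9 — Apparent power: |S| = 3586 VA.
Step 10 — Power factor: PF = P/|S| = 0.6993 (leading).

(a) P = 2508 W  (b) Q = -2564 VAR  (c) S = 3586 VA  (d) PF = 0.6993 (leading)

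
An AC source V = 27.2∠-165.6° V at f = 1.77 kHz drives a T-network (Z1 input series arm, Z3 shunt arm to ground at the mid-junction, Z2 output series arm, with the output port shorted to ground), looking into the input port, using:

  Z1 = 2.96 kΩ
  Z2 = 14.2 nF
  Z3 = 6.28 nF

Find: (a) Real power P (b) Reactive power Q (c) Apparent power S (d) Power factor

Step 1 — Angular frequency: ω = 2π·f = 2π·1770 = 1.112e+04 rad/s.
Step 2 — Component impedances:
  Z1: Z = R = 2960 Ω
  Z2: Z = 1/(jωC) = -j/(ω·C) = 0 - j6332 Ω
  Z3: Z = 1/(jωC) = -j/(ω·C) = 0 - j1.432e+04 Ω
Step 3 — With the output port shorted to ground, the output series arm Z2 runs from the junction to ground; the shunt arm Z3 also runs from the junction to ground. They appear in parallel: Z3 || Z2 = 0 - j4391 Ω.
Step 4 — Series with input arm Z1: Z_in = Z1 + (Z3 || Z2) = 2960 - j4391 Ω = 5295∠-56.0° Ω.
Step 5 — Source phasor: V = 27.2∠-165.6° V = -26.35 - j6.764 V.
Step 6 — Current: I = V / Z = -0.001722 - j0.00484 A = 0.005137∠-109.6° A.
Step 7 — Complex power: S = V·I* = 0.0781 - j0.1159 VA.
Step 8 — Real power: P = Re(S) = 0.0781 W.
Step 9 — Reactive power: Q = Im(S) = -0.1159 VAR.
Step 10 — Apparent power: |S| = 0.1397 VA.
Step 11 — Power factor: PF = P/|S| = 0.559 (leading).

(a) P = 0.0781 W  (b) Q = -0.1159 VAR  (c) S = 0.1397 VA  (d) PF = 0.559 (leading)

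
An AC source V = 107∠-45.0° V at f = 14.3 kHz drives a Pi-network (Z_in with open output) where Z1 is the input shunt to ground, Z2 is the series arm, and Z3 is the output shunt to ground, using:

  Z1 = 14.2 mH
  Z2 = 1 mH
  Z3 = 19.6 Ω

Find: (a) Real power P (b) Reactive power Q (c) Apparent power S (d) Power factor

Step 1 — Angular frequency: ω = 2π·f = 2π·1.43e+04 = 8.985e+04 rad/s.
Step 2 — Component impedances:
  Z1: Z = jωL = j·8.985e+04·0.0142 = 0 + j1276 Ω
  Z2: Z = jωL = j·8.985e+04·0.001 = 0 + j89.85 Ω
  Z3: Z = R = 19.6 Ω
Step 3 — With open output, the series arm Z2 and the output shunt Z3 appear in series to ground: Z2 + Z3 = 19.6 + j89.85 Ω.
Step 4 — Parallel with input shunt Z1: Z_in = Z1 || (Z2 + Z3) = 17.1 + j84.18 Ω = 85.9∠78.5° Ω.
Step 5 — Source phasor: V = 107∠-45.0° V = 75.66 - j75.66 V.
Step 6 — Current: I = V / Z = -0.6878 - j1.038 A = 1.246∠-123.5° A.
Step 7 — Complex power: S = V·I* = 26.53 + j130.6 VA.
Step 8 — Real power: P = Re(S) = 26.53 W.
Step 9 — Reactive power: Q = Im(S) = 130.6 VAR.
Step 10 — Apparent power: |S| = 133.3 VA.
Step 11 — Power factor: PF = P/|S| = 0.1991 (lagging).

(a) P = 26.53 W  (b) Q = 130.6 VAR  (c) S = 133.3 VA  (d) PF = 0.1991 (lagging)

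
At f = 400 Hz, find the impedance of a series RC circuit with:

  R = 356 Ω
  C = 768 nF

Step 1 — Angular frequency: ω = 2π·f = 2π·400 = 2513 rad/s.
Step 2 — Component impedances:
  R: Z = R = 356 Ω
  C: Z = 1/(jωC) = -j/(ω·C) = 0 - j518.1 Ω
Step 3 — Series combination: Z_total = R + C = 356 - j518.1 Ω = 628.6∠-55.5° Ω.

Z = 356 - j518.1 Ω = 628.6∠-55.5° Ω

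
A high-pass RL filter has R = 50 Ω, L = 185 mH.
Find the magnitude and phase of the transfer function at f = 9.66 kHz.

Step 1 — Angular frequency: ω = 2π·9660 = 6.07e+04 rad/s.
Step 2 — Transfer function: H(jω) = jωL/(R + jωL).
Step 3 — Numerator jωL = j·1.123e+04; denominator R + jωL = 50 + j1.123e+04.
Step 4 — H = 1 + j0.004453.
Step 5 — Magnitude: |H| = 1 (-0.0 dB); phase: φ = 0.3°.

|H| = 1 (-0.0 dB), φ = 0.3°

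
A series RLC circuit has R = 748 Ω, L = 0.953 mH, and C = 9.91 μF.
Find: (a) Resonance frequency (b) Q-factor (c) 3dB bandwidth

Step 1 — Resonance: ω₀ = 1/√(LC) = 1/√(0.000953·9.91e-06) = 1.029e+04 rad/s.
Step 2 — f₀ = ω₀/(2π) = 1638 Hz.
Step 3 — Series Q: Q = ω₀L/R = 1.029e+04·0.000953/748 = 0.01311.
Step 4 — Bandwidth: Δω = ω₀/Q = 7.849e+05 rad/s; BW = Δω/(2π) = 1.249e+05 Hz.

(a) f₀ = 1638 Hz  (b) Q = 0.01311  (c) BW = 1.249e+05 Hz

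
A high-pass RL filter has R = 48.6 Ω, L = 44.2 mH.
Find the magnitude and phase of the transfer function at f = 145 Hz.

Step 1 — Angular frequency: ω = 2π·145 = 911.1 rad/s.
Step 2 — Transfer function: H(jω) = jωL/(R + jωL).
Step 3 — Numerator jωL = j·40.27; denominator R + jωL = 48.6 + j40.27.
Step 4 — H = 0.4071 + j0.4913.
Step 5 — Magnitude: |H| = 0.638 (-3.9 dB); phase: φ = 50.4°.

|H| = 0.638 (-3.9 dB), φ = 50.4°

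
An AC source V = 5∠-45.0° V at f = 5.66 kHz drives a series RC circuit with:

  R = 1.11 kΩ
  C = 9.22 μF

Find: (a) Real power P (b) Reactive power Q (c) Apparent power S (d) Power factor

Step 1 — Angular frequency: ω = 2π·f = 2π·5660 = 3.556e+04 rad/s.
Step 2 — Component impedances:
  R: Z = R = 1110 Ω
  C: Z = 1/(jωC) = -j/(ω·C) = 0 - j3.05 Ω
Step 3 — Series combination: Z_total = R + C = 1110 - j3.05 Ω = 1110∠-0.2° Ω.
Step 4 — Source phasor: V = 5∠-45.0° V = 3.536 - j3.536 V.
Step 5 — Current: I = V / Z = 0.003194 - j0.003176 A = 0.004504∠-44.8° A.
Step 6 — Complex power: S = V·I* = 0.02252 - j6.188e-05 VA.
Step 7 — Real power: P = Re(S) = 0.02252 W.
Step 8 — Reactive power: Q = Im(S) = -6.188e-05 VAR.
Step 9 — Apparent power: |S| = 0.02252 VA.
Step 10 — Power factor: PF = P/|S| = 1 (leading).

(a) P = 0.02252 W  (b) Q = -6.188e-05 VAR  (c) S = 0.02252 VA  (d) PF = 1 (leading)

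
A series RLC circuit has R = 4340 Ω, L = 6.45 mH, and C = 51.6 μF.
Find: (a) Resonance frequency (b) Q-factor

Step 1 — Resonance condition Im(Z)=0 gives ω₀ = 1/√(LC).
Step 2 — ω₀ = 1/√(0.00645·5.16e-05) = 1733 rad/s.
Step 3 — f₀ = ω₀/(2π) = 275.9 Hz.
Step 4 — Series Q: Q = ω₀L/R = 1733·0.00645/4340 = 0.002576.

(a) f₀ = 275.9 Hz  (b) Q = 0.002576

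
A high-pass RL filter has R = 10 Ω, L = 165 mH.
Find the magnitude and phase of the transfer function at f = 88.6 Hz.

Step 1 — Angular frequency: ω = 2π·88.6 = 556.7 rad/s.
Step 2 — Transfer function: H(jω) = jωL/(R + jωL).
Step 3 — Numerator jωL = j·91.85; denominator R + jωL = 10 + j91.85.
Step 4 — H = 0.9883 + j0.1076.
Step 5 — Magnitude: |H| = 0.9941 (-0.1 dB); phase: φ = 6.2°.

|H| = 0.9941 (-0.1 dB), φ = 6.2°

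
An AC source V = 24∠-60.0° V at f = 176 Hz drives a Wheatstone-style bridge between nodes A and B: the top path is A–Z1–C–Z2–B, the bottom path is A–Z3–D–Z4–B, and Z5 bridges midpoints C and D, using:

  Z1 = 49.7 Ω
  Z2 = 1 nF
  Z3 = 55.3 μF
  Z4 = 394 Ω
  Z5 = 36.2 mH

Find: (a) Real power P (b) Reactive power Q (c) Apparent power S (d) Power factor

Step 1 — Angular frequency: ω = 2π·f = 2π·176 = 1106 rad/s.
Step 2 — Component impedances:
  Z1: Z = R = 49.7 Ω
  Z2: Z = 1/(jωC) = -j/(ω·C) = 0 - j9.043e+05 Ω
  Z3: Z = 1/(jωC) = -j/(ω·C) = 0 - j16.35 Ω
  Z4: Z = R = 394 Ω
  Z5: Z = jωL = j·1106·0.0362 = 0 + j40.03 Ω
Step 3 — Bridge requires nodal analysis (the Z5 bridge couples midpoints C and D, so the two paths cannot be reduced to a simple series/parallel combination). Setting node B to ground and injecting 1 A at node A, the 3-node admittance system at A, C, D solves to V_A = Z_AB = 398.4 - j18.62 Ω = 398.8∠-2.7° Ω.
Step 4 — Source phasor: V = 24∠-60.0° V = 12 - j20.78 V.
Step 5 — Current: I = V / Z = 0.03249 - j0.05065 A = 0.06018∠-57.3° A.
Step 6 — Complex power: S = V·I* = 1.443 - j0.06744 VA.
Step 7 — Real power: P = Re(S) = 1.443 W.
Step 8 — Reactive power: Q = Im(S) = -0.06744 VAR.
Step 9 — Apparent power: |S| = 1.444 VA.
Step 10 — Power factor: PF = P/|S| = 0.9989 (leading).

(a) P = 1.443 W  (b) Q = -0.06744 VAR  (c) S = 1.444 VA  (d) PF = 0.9989 (leading)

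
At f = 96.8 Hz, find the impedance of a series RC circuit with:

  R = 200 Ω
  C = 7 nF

Step 1 — Angular frequency: ω = 2π·f = 2π·96.8 = 608.2 rad/s.
Step 2 — Component impedances:
  R: Z = R = 200 Ω
  C: Z = 1/(jωC) = -j/(ω·C) = 0 - j2.349e+05 Ω
Step 3 — Series combination: Z_total = R + C = 200 - j2.349e+05 Ω = 2.349e+05∠-90.0° Ω.

Z = 200 - j2.349e+05 Ω = 2.349e+05∠-90.0° Ω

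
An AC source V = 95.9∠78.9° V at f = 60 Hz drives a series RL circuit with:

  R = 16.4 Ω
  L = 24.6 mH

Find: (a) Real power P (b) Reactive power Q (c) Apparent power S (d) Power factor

Step 1 — Angular frequency: ω = 2π·f = 2π·60 = 377 rad/s.
Step 2 — Component impedances:
  R: Z = R = 16.4 Ω
  L: Z = jωL = j·377·0.0246 = 0 + j9.274 Ω
Step 3 — Series combination: Z_total = R + L = 16.4 + j9.274 Ω = 18.84∠29.5° Ω.
Step 4 — Source phasor: V = 95.9∠78.9° V = 18.46 + j94.11 V.
Step 5 — Current: I = V / Z = 3.312 + j3.865 A = 5.09∠49.4° A.
Step 6 — Complex power: S = V·I* = 424.9 + j240.3 VA.
Step 7 — Real power: P = Re(S) = 424.9 W.
Step 8 — Reactive power: Q = Im(S) = 240.3 VAR.
Step 9 — Apparent power: |S| = 488.1 VA.
Step 10 — Power factor: PF = P/|S| = 0.8705 (lagging).

(a) P = 424.9 W  (b) Q = 240.3 VAR  (c) S = 488.1 VA  (d) PF = 0.8705 (lagging)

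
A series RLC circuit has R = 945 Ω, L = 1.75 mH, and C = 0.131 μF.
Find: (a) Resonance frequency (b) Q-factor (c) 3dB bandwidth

Step 1 — Resonance: ω₀ = 1/√(LC) = 1/√(0.00175·1.31e-07) = 6.605e+04 rad/s.
Step 2 — f₀ = ω₀/(2π) = 1.051e+04 Hz.
Step 3 — Series Q: Q = ω₀L/R = 6.605e+04·0.00175/945 = 0.1223.
Step 4 — Bandwidth: Δω = ω₀/Q = 5.4e+05 rad/s; BW = Δω/(2π) = 8.594e+04 Hz.

(a) f₀ = 1.051e+04 Hz  (b) Q = 0.1223  (c) BW = 8.594e+04 Hz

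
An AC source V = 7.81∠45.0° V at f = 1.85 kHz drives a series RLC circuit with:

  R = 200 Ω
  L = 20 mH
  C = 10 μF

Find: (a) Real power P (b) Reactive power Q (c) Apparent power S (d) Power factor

Step 1 — Angular frequency: ω = 2π·f = 2π·1850 = 1.162e+04 rad/s.
Step 2 — Component impedances:
  R: Z = R = 200 Ω
  L: Z = jωL = j·1.162e+04·0.02 = 0 + j232.5 Ω
  C: Z = 1/(jωC) = -j/(ω·C) = 0 - j8.603 Ω
Step 3 — Series combination: Z_total = R + L + C = 200 + j223.9 Ω = 300.2∠48.2° Ω.
Step 4 — Source phasor: V = 7.81∠45.0° V = 5.523 + j5.523 V.
Step 5 — Current: I = V / Z = 0.02597 - j0.001463 A = 0.02602∠-3.2° A.
Step 6 — Complex power: S = V·I* = 0.1354 + j0.1515 VA.
Step 7 — Real power: P = Re(S) = 0.1354 W.
Step 8 — Reactive power: Q = Im(S) = 0.1515 VAR.
Step 9 — Apparent power: |S| = 0.2032 VA.
Step 10 — Power factor: PF = P/|S| = 0.6662 (lagging).

(a) P = 0.1354 W  (b) Q = 0.1515 VAR  (c) S = 0.2032 VA  (d) PF = 0.6662 (lagging)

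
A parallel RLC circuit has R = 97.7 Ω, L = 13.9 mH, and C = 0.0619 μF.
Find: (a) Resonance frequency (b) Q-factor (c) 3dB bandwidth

Step 1 — Resonance: ω₀ = 1/√(LC) = 1/√(0.0139·6.19e-08) = 3.409e+04 rad/s.
Step 2 — f₀ = ω₀/(2π) = 5426 Hz.
Step 3 — Parallel Q: Q = R/(ω₀L) = 97.7/(3.409e+04·0.0139) = 0.2062.
Step 4 — Bandwidth: Δω = ω₀/Q = 1.654e+05 rad/s; BW = Δω/(2π) = 2.632e+04 Hz.

(a) f₀ = 5426 Hz  (b) Q = 0.2062  (c) BW = 2.632e+04 Hz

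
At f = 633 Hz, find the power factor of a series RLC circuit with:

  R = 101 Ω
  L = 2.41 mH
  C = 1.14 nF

Step 1 — Angular frequency: ω = 2π·f = 2π·633 = 3977 rad/s.
Step 2 — Component impedances:
  R: Z = R = 101 Ω
  L: Z = jωL = j·3977·0.00241 = 0 + j9.585 Ω
  C: Z = 1/(jωC) = -j/(ω·C) = 0 - j2.206e+05 Ω
Step 3 — Series combination: Z_total = R + L + C = 101 - j2.205e+05 Ω = 2.205e+05∠-90.0° Ω.
Step 4 — Power factor: PF = cos(φ) = Re(Z)/|Z| = 101/2.205e+05 = 0.000458.
Step 5 — Type: Im(Z) = -2.205e+05 ⇒ leading (phase φ = -90.0°).

PF = 0.000458 (leading, φ = -90.0°)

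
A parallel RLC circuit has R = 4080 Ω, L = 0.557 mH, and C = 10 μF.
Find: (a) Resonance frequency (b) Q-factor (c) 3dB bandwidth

Step 1 — Resonance: ω₀ = 1/√(LC) = 1/√(0.000557·1e-05) = 1.34e+04 rad/s.
Step 2 — f₀ = ω₀/(2π) = 2133 Hz.
Step 3 — Parallel Q: Q = R/(ω₀L) = 4080/(1.34e+04·0.000557) = 546.7.
Step 4 — Bandwidth: Δω = ω₀/Q = 24.51 rad/s; BW = Δω/(2π) = 3.901 Hz.

(a) f₀ = 2133 Hz  (b) Q = 546.7  (c) BW = 3.901 Hz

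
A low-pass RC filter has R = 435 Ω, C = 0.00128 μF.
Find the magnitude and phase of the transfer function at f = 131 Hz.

Step 1 — Angular frequency: ω = 2π·131 = 823.1 rad/s.
Step 2 — Transfer function: H(jω) = 1/(1 + jωRC).
Step 3 — Denominator: 1 + jωRC = 1 + j·823.1·435·1.28e-09 = 1 + j0.0004583.
Step 4 — H = 1 - j0.0004583.
Step 5 — Magnitude: |H| = 1 (-0.0 dB); phase: φ = -0.0°.

|H| = 1 (-0.0 dB), φ = -0.0°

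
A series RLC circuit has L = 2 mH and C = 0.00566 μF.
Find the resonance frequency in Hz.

Step 1 — Resonance condition Im(Z)=0 gives ω₀ = 1/√(LC).
Step 2 — ω₀ = 1/√(0.002·5.66e-09) = 2.972e+05 rad/s.
Step 3 — f₀ = ω₀/(2π) = 4.73e+04 Hz.

f₀ = 4.73e+04 Hz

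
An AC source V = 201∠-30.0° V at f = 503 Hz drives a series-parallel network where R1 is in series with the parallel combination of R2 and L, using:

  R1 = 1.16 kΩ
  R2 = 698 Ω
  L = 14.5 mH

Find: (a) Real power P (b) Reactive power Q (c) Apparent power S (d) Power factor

Step 1 — Angular frequency: ω = 2π·f = 2π·503 = 3160 rad/s.
Step 2 — Component impedances:
  R1: Z = R = 1160 Ω
  R2: Z = R = 698 Ω
  L: Z = jωL = j·3160·0.0145 = 0 + j45.83 Ω
Step 3 — Parallel branch: R2 || L = 1/(1/R2 + 1/L) = 2.996 + j45.63 Ω.
Step 4 — Series with R1: Z_total = R1 + (R2 || L) = 1163 + j45.63 Ω = 1164∠2.2° Ω.
Step 5 — Source phasor: V = 201∠-30.0° V = 174.1 - j100.5 V.
Step 6 — Current: I = V / Z = 0.1461 - j0.09215 A = 0.1727∠-32.2° A.
Step 7 — Complex power: S = V·I* = 34.69 + j1.361 VA.
Step 8 — Real power: P = Re(S) = 34.69 W.
Step 9 — Reactive power: Q = Im(S) = 1.361 VAR.
Step 10 — Apparent power: |S| = 34.71 VA.
Step 11 — Power factor: PF = P/|S| = 0.9992 (lagging).

(a) P = 34.69 W  (b) Q = 1.361 VAR  (c) S = 34.71 VA  (d) PF = 0.9992 (lagging)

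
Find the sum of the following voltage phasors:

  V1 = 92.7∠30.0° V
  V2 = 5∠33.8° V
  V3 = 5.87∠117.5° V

Step 1 — Convert each phasor to rectangular form:
  V1 = 92.7·(cos(30.0°) + j·sin(30.0°)) = 80.28 + j46.35 V
  V2 = 5·(cos(33.8°) + j·sin(33.8°)) = 4.155 + j2.781 V
  V3 = 5.87·(cos(117.5°) + j·sin(117.5°)) = -2.71 + j5.207 V
Step 2 — Sum components: V_total = 81.73 + j54.34 V.
Step 3 — Convert to polar: |V_total| = 98.14 V, ∠V_total = 33.6°.

V_total = 98.14∠33.6° V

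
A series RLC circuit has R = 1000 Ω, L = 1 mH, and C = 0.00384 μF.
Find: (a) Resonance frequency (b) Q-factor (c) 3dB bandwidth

Step 1 — Resonance: ω₀ = 1/√(LC) = 1/√(0.001·3.84e-09) = 5.103e+05 rad/s.
Step 2 — f₀ = ω₀/(2π) = 8.122e+04 Hz.
Step 3 — Series Q: Q = ω₀L/R = 5.103e+05·0.001/1000 = 0.5103.
Step 4 — Bandwidth: Δω = ω₀/Q = 1e+06 rad/s; BW = Δω/(2π) = 1.592e+05 Hz.

(a) f₀ = 8.122e+04 Hz  (b) Q = 0.5103  (c) BW = 1.592e+05 Hz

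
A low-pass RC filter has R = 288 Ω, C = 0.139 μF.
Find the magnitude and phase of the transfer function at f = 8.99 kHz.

Step 1 — Angular frequency: ω = 2π·8990 = 5.649e+04 rad/s.
Step 2 — Transfer function: H(jω) = 1/(1 + jωRC).
Step 3 — Denominator: 1 + jωRC = 1 + j·5.649e+04·288·1.39e-07 = 1 + j2.261.
Step 4 — H = 0.1636 - j0.3699.
Step 5 — Magnitude: |H| = 0.4045 (-7.9 dB); phase: φ = -66.1°.

|H| = 0.4045 (-7.9 dB), φ = -66.1°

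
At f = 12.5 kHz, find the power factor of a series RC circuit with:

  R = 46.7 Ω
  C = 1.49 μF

Step 1 — Angular frequency: ω = 2π·f = 2π·1.25e+04 = 7.854e+04 rad/s.
Step 2 — Component impedances:
  R: Z = R = 46.7 Ω
  C: Z = 1/(jωC) = -j/(ω·C) = 0 - j8.545 Ω
Step 3 — Series combination: Z_total = R + C = 46.7 - j8.545 Ω = 47.48∠-10.4° Ω.
Step 4 — Power factor: PF = cos(φ) = Re(Z)/|Z| = 46.7/47.475 = 0.9837.
Step 5 — Type: Im(Z) = -8.545 ⇒ leading (phase φ = -10.4°).

PF = 0.9837 (leading, φ = -10.4°)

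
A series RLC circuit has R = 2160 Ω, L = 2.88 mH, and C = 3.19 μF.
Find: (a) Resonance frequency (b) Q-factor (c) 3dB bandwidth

Step 1 — Resonance condition Im(Z)=0 gives ω₀ = 1/√(LC).
Step 2 — ω₀ = 1/√(0.00288·3.19e-06) = 1.043e+04 rad/s.
Step 3 — f₀ = ω₀/(2π) = 1660 Hz.
Step 4 — Series Q: Q = ω₀L/R = 1.043e+04·0.00288/2160 = 0.01391.
Step 5 — 3dB bandwidth: Δω = ω₀/Q = 7.5e+05 rad/s; BW = Δω/(2π) = 1.194e+05 Hz.

(a) f₀ = 1660 Hz  (b) Q = 0.01391  (c) BW = 1.194e+05 Hz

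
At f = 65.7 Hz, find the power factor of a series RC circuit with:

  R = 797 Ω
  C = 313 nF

Step 1 — Angular frequency: ω = 2π·f = 2π·65.7 = 412.8 rad/s.
Step 2 — Component impedances:
  R: Z = R = 797 Ω
  C: Z = 1/(jωC) = -j/(ω·C) = 0 - j7739 Ω
Step 3 — Series combination: Z_total = R + C = 797 - j7739 Ω = 7780∠-84.1° Ω.
Step 4 — Power factor: PF = cos(φ) = Re(Z)/|Z| = 797/7780 = 0.1024.
Step 5 — Type: Im(Z) = -7739 ⇒ leading (phase φ = -84.1°).

PF = 0.1024 (leading, φ = -84.1°)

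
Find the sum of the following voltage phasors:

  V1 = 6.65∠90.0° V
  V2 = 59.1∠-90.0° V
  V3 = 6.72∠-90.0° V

Step 1 — Convert each phasor to rectangular form:
  V1 = 6.65·(cos(90.0°) + j·sin(90.0°)) = 0 + j6.65 V
  V2 = 59.1·(cos(-90.0°) + j·sin(-90.0°)) = 0 - j59.1 V
  V3 = 6.72·(cos(-90.0°) + j·sin(-90.0°)) = 0 - j6.72 V
Step 2 — Sum components: V_total = 0 - j59.17 V.
Step 3 — Convert to polar: |V_total| = 59.17 V, ∠V_total = -90.0°.

V_total = 59.17∠-90.0° V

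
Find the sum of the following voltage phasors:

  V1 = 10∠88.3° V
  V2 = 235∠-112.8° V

Step 1 — Convert each phasor to rectangular form:
  V1 = 10·(cos(88.3°) + j·sin(88.3°)) = 0.2967 + j9.996 V
  V2 = 235·(cos(-112.8°) + j·sin(-112.8°)) = -91.07 - j216.6 V
Step 2 — Sum components: V_total = -90.77 - j206.6 V.
Step 3 — Convert to polar: |V_total| = 225.7 V, ∠V_total = -113.7°.

V_total = 225.7∠-113.7° V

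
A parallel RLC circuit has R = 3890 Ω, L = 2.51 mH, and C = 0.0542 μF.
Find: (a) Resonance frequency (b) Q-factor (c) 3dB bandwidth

Step 1 — Resonance: ω₀ = 1/√(LC) = 1/√(0.00251·5.42e-08) = 8.574e+04 rad/s.
Step 2 — f₀ = ω₀/(2π) = 1.365e+04 Hz.
Step 3 — Parallel Q: Q = R/(ω₀L) = 3890/(8.574e+04·0.00251) = 18.08.
Step 4 — Bandwidth: Δω = ω₀/Q = 4743 rad/s; BW = Δω/(2π) = 754.9 Hz.

(a) f₀ = 1.365e+04 Hz  (b) Q = 18.08  (c) BW = 754.9 Hz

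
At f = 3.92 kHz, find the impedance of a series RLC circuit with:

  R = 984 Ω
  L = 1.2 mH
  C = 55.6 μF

Step 1 — Angular frequency: ω = 2π·f = 2π·3920 = 2.463e+04 rad/s.
Step 2 — Component impedances:
  R: Z = R = 984 Ω
  L: Z = jωL = j·2.463e+04·0.0012 = 0 + j29.56 Ω
  C: Z = 1/(jωC) = -j/(ω·C) = 0 - j0.7302 Ω
Step 3 — Series combination: Z_total = R + L + C = 984 + j28.83 Ω = 984.4∠1.7° Ω.

Z = 984 + j28.83 Ω = 984.4∠1.7° Ω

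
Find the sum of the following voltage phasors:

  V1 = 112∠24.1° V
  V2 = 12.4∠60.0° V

Step 1 — Convert each phasor to rectangular form:
  V1 = 112·(cos(24.1°) + j·sin(24.1°)) = 102.2 + j45.73 V
  V2 = 12.4·(cos(60.0°) + j·sin(60.0°)) = 6.2 + j10.74 V
Step 2 — Sum components: V_total = 108.4 + j56.47 V.
Step 3 — Convert to polar: |V_total| = 122.3 V, ∠V_total = 27.5°.

V_total = 122.3∠27.5° V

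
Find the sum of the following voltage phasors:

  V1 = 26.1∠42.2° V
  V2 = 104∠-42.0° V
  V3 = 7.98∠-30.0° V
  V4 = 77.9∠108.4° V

Step 1 — Convert each phasor to rectangular form:
  V1 = 26.1·(cos(42.2°) + j·sin(42.2°)) = 19.33 + j17.53 V
  V2 = 104·(cos(-42.0°) + j·sin(-42.0°)) = 77.29 - j69.59 V
  V3 = 7.98·(cos(-30.0°) + j·sin(-30.0°)) = 6.911 - j3.99 V
  V4 = 77.9·(cos(108.4°) + j·sin(108.4°)) = -24.59 + j73.92 V
Step 2 — Sum components: V_total = 78.94 + j17.87 V.
Step 3 — Convert to polar: |V_total| = 80.94 V, ∠V_total = 12.8°.

V_total = 80.94∠12.8° V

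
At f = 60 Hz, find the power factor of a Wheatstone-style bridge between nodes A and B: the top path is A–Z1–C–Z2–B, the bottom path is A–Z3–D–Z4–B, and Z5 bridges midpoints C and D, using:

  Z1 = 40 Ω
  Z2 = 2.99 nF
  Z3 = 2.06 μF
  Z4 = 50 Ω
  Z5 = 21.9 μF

Step 1 — Angular frequency: ω = 2π·f = 2π·60 = 377 rad/s.
Step 2 — Component impedances:
  Z1: Z = R = 40 Ω
  Z2: Z = 1/(jωC) = -j/(ω·C) = 0 - j8.872e+05 Ω
  Z3: Z = 1/(jωC) = -j/(ω·C) = 0 - j1288 Ω
  Z4: Z = R = 50 Ω
  Z5: Z = 1/(jωC) = -j/(ω·C) = 0 - j121.1 Ω
Step 3 — Bridge requires nodal analysis (the Z5 bridge couples midpoints C and D, so the two paths cannot be reduced to a simple series/parallel combination). Setting node B to ground and injecting 1 A at node A, the 3-node admittance system at A, C, D solves to V_A = Z_AB = 83.38 - j111.6 Ω = 139.3∠-53.2° Ω.
Step 4 — Power factor: PF = cos(φ) = Re(Z)/|Z| = 83.379/139.34 = 0.5984.
Step 5 — Type: Im(Z) = -111.6 ⇒ leading (phase φ = -53.2°).

PF = 0.5984 (leading, φ = -53.2°)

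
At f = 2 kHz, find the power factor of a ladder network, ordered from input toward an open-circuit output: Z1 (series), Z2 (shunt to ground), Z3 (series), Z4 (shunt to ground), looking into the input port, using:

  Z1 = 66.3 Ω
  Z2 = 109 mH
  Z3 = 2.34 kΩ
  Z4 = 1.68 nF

Step 1 — Angular frequency: ω = 2π·f = 2π·2000 = 1.257e+04 rad/s.
Step 2 — Component impedances:
  Z1: Z = R = 66.3 Ω
  Z2: Z = jωL = j·1.257e+04·0.109 = 0 + j1370 Ω
  Z3: Z = R = 2340 Ω
  Z4: Z = 1/(jωC) = -j/(ω·C) = 0 - j4.737e+04 Ω
Step 3 — Ladder network (open output): work backward from the far end, alternating series and parallel combinations. Z_in = 68.37 + j1410 Ω = 1412∠87.2° Ω.
Step 4 — Power factor: PF = cos(φ) = Re(Z)/|Z| = 68.37/1412 = 0.04842.
Step 5 — Type: Im(Z) = 1410 ⇒ lagging (phase φ = 87.2°).

PF = 0.04842 (lagging, φ = 87.2°)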